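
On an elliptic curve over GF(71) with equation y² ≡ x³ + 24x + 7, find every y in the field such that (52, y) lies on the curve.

x³ + 24x + 7 = 141863 ≡ 5 (mod 71).
Square roots of 5 mod 71: 17 and 54 (since 17² = 289 ≡ 5).

17, 54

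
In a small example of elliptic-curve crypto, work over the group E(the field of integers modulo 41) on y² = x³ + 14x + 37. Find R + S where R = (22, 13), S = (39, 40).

(22, 13) + (39, 40). λ = (40 - 13)/(39 - 22) ≡ 27/17 mod 41. 17⁻¹ ≡ 29 (mod 41) since 17·29 = 493 ≡ 1, so λ ≡ 4.
  x = λ² - 22 - 39 = 16 - 61 ≡ 37; y = λ·(22 - 37) - 13 ≡ 9. → (37, 9)

(37, 9)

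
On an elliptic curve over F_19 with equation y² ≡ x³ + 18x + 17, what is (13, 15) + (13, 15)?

(0, 13)

tangent at (13, 15): λ = (3·13² + 18)/(2·15) ≡ 12/11. 11⁻¹ ≡ 7 (mod 19), so λ ≡ 12·7 ≡ 8.
  x = λ² - 13 - 13 = 64 - 26 ≡ 0; y = λ·(13 - 0) - 15 ≡ 13. → (0, 13)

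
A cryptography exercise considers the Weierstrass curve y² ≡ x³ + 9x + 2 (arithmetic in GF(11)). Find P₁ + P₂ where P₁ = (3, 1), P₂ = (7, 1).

(1, 10)

(3, 1) + (7, 1). λ = (1 - 1)/(7 - 3) ≡ 0/4 mod 11. 4⁻¹ ≡ 3 (mod 11) since 4·3 = 12 ≡ 1, so λ ≡ 0.
  x = λ² - 3 - 7 = 0 - 10 ≡ 1; y = λ·(3 - 1) - 1 ≡ 10. → (1, 10)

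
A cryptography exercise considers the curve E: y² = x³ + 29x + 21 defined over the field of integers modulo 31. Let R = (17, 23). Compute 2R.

(2, 5)

tangent at (17, 23): λ = (3·17² + 29)/(2·23) ≡ 28/15. 15⁻¹ ≡ 29 (mod 31), so λ ≡ 28·29 ≡ 6.
  x = λ² - 17 - 17 = 36 - 34 ≡ 2; y = λ·(17 - 2) - 23 ≡ 5. → (2, 5)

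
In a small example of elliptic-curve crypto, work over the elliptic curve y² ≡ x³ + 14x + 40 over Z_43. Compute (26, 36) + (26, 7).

O

The two points share x = 26 and their y-coordinates satisfy 36 + 7 ≡ 0 (mod 43), so they are inverses. Their sum is ∞.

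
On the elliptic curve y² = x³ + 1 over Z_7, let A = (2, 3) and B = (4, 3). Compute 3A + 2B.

(2, 4)

First 3A:
Repeated addition: build up to 3A.
2A: tangent at (2, 3): λ = (3·2² + 0)/(2·3) ≡ 5/6. 6⁻¹ ≡ 6 (mod 7) since 6·6 = 36 ≡ 1, so λ ≡ 5·6 ≡ 2.
  x = λ² - 2 - 2 = 4 - 4 ≡ 0; y = λ·(2 - 0) - 3 ≡ 1. → (0, 1)
3A: (0, 1) + (2, 3). λ = (3 - 1)/(2 - 0) ≡ 2/2 mod 7. 2⁻¹ ≡ 4 (mod 7) since 2·4 = 8 ≡ 1, so λ ≡ 1.
  x = λ² - 0 - 2 = 1 - 2 ≡ 6; y = λ·(0 - 6) - 1 ≡ 0. → (6, 0)
3A = (6, 0).
Next 2B:
Repeated addition: build up to 2B.
2B: tangent at (4, 3): λ = (3·4² + 0)/(2·3) ≡ 6/6. 6⁻¹ ≡ 6 (mod 7) since 6·6 = 36 ≡ 1, so λ ≡ 6·6 ≡ 1.
  x = λ² - 4 - 4 = 1 - 8 ≡ 0; y = λ·(4 - 0) - 3 ≡ 1. → (0, 1)
2B = (0, 1).
Finally 3A + 2B:
(6, 0) + (0, 1). λ = (1 - 0)/(0 - 6) ≡ 1/1 mod 7. 1⁻¹ ≡ 1 (mod 7), so λ ≡ 1.
  x = λ² - 6 - 0 = 1 - 6 ≡ 2; y = λ·(6 - 2) - 0 ≡ 4. → (2, 4)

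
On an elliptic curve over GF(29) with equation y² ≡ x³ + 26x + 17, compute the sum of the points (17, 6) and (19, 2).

(17, 6) + (19, 2). λ = (2 - 6)/(19 - 17) ≡ 25/2 mod 29. 2⁻¹ ≡ 15 (mod 29), so λ ≡ 27.
  x = λ² - 17 - 19 = 729 - 36 ≡ 26; y = λ·(17 - 26) - 6 ≡ 12. → (26, 12)

(26, 12)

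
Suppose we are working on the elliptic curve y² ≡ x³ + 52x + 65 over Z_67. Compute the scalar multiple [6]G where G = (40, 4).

Repeated addition: build up to 6G.
2G: tangent at (40, 4): λ = (3·40² + 52)/(2·4) ≡ 28/8. 8⁻¹ ≡ 42 (mod 67), so λ ≡ 28·42 ≡ 37.
  x = λ² - 40 - 40 = 1369 - 80 ≡ 16; y = λ·(40 - 16) - 4 ≡ 13. → (16, 13)
3G: (16, 13) + (40, 4). λ = (4 - 13)/(40 - 16) ≡ 58/24 mod 67. 24⁻¹ ≡ 14 (mod 67), so λ ≡ 8.
  x = λ² - 16 - 40 = 64 - 56 ≡ 8; y = λ·(16 - 8) - 13 ≡ 51. → (8, 51)
4G: (8, 51) + (40, 4). λ = (4 - 51)/(40 - 8) ≡ 20/32 mod 67. 32⁻¹ ≡ 44 (mod 67), so λ ≡ 9.
  x = λ² - 8 - 40 = 81 - 48 ≡ 33; y = λ·(8 - 33) - 51 ≡ 59. → (33, 59)
5G: (33, 59) + (40, 4). λ = (4 - 59)/(40 - 33) ≡ 12/7 mod 67. 7⁻¹ ≡ 48 (mod 67) since 7·48 = 336 ≡ 1, so λ ≡ 40.
  x = λ² - 33 - 40 = 1600 - 73 ≡ 53; y = λ·(33 - 53) - 59 ≡ 12. → (53, 12)
6G: (53, 12) + (40, 4). λ = (4 - 12)/(40 - 53) ≡ 59/54 mod 67. 54⁻¹ ≡ 36 (mod 67) since 54·36 = 1944 ≡ 1, so λ ≡ 47.
  x = λ² - 53 - 40 = 2209 - 93 ≡ 39; y = λ·(53 - 39) - 12 ≡ 43. → (39, 43)

(39, 43)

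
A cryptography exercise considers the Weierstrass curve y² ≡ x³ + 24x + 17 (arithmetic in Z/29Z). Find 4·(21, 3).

(19, 16)

Write P = (21, 3).
Double-and-add on 4 = (100)₂. Start with P = (21, 3) for the leading 1-bit.
double: tangent at (21, 3): λ = (3·21² + 24)/(2·3) ≡ 13/6. 6⁻¹ ≡ 5 (mod 29), so λ ≡ 13·5 ≡ 7.
  x = λ² - 21 - 21 = 49 - 42 ≡ 7; y = λ·(21 - 7) - 3 ≡ 8. → (7, 8)
double: tangent at (7, 8): λ = (3·7² + 24)/(2·8) ≡ 26/16. 16⁻¹ ≡ 20 (mod 29), so λ ≡ 26·20 ≡ 27.
  x = λ² - 7 - 7 = 729 - 14 ≡ 19; y = λ·(7 - 19) - 8 ≡ 16. → (19, 16)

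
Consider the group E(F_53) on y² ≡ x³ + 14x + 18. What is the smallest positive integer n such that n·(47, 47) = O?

2P: tangent at (47, 47): λ = (3·47² + 14)/(2·47) ≡ 16/41. 41⁻¹ ≡ 22 (mod 53), so λ ≡ 16·22 ≡ 34.
  x = λ² - 47 - 47 = 1156 - 94 ≡ 2; y = λ·(47 - 2) - 47 ≡ 52. → (2, 52)
3P: (2, 52) + (47, 47). λ = (47 - 52)/(47 - 2) ≡ 48/45 mod 53. 45⁻¹ ≡ 33 (mod 53) since 45·33 = 1485 ≡ 1, so λ ≡ 47.
  x = λ² - 2 - 47 = 2209 - 49 ≡ 40; y = λ·(2 - 40) - 52 ≡ 17. → (40, 17)
4P: (40, 17) + (47, 47). λ = (47 - 17)/(47 - 40) ≡ 30/7 mod 53. 7⁻¹ ≡ 38 (mod 53), so λ ≡ 27.
  x = λ² - 40 - 47 = 729 - 87 ≡ 6; y = λ·(40 - 6) - 17 ≡ 0. → (6, 0)
5P: (6, 0) + (47, 47). λ = (47 - 0)/(47 - 6) ≡ 47/41 mod 53. 41⁻¹ ≡ 22 (mod 53), so λ ≡ 27.
  x = λ² - 6 - 47 = 729 - 53 ≡ 40; y = λ·(6 - 40) - 0 ≡ 36. → (40, 36)
6P: (40, 36) + (47, 47). λ = (47 - 36)/(47 - 40) ≡ 11/7 mod 53. 7⁻¹ ≡ 38 (mod 53) since 7·38 = 266 ≡ 1, so λ ≡ 47.
  x = λ² - 40 - 47 = 2209 - 87 ≡ 2; y = λ·(40 - 2) - 36 ≡ 1. → (2, 1)
7P: (2, 1) + (47, 47). λ = (47 - 1)/(47 - 2) ≡ 46/45 mod 53. 45⁻¹ ≡ 33 (mod 53) since 45·33 = 1485 ≡ 1, so λ ≡ 34.
  x = λ² - 2 - 47 = 1156 - 49 ≡ 47; y = λ·(2 - 47) - 1 ≡ 6. → (47, 6)
8P: (47, 6) + (47, 47): same x and y₁ ≡ -y₂, so the sum is O.
8P = O, so the order is 8.

8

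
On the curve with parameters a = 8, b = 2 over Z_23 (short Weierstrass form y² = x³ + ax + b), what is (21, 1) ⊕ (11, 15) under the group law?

(4, 12)

(21, 1) + (11, 15). λ = (15 - 1)/(11 - 21) ≡ 14/13 mod 23. 13⁻¹ ≡ 16 (mod 23), so λ ≡ 17.
  x = λ² - 21 - 11 = 289 - 32 ≡ 4; y = λ·(21 - 4) - 1 ≡ 12. → (4, 12)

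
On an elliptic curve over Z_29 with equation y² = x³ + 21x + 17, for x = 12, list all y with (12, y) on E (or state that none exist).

5, 24

x³ + 21x + 17 = 1997 ≡ 25 (mod 29).
Square roots of 25 mod 29: 5 and 24 (since 5² = 25 ≡ 25).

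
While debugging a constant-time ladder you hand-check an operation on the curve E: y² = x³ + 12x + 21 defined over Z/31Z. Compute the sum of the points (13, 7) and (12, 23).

(13, 7) + (12, 23). λ = (23 - 7)/(12 - 13) ≡ 16/30 mod 31. 30⁻¹ ≡ 30 (mod 31) since 30·30 = 900 ≡ 1, so λ ≡ 15.
  x = λ² - 13 - 12 = 225 - 25 ≡ 14; y = λ·(13 - 14) - 7 ≡ 9. → (14, 9)

(14, 9)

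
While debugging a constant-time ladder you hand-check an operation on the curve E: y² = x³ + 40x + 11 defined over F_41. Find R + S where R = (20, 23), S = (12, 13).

(20, 23) + (12, 13). λ = (13 - 23)/(12 - 20) ≡ 31/33 mod 41. 33⁻¹ ≡ 5 (mod 41) since 33·5 = 165 ≡ 1, so λ ≡ 32.
  x = λ² - 20 - 12 = 1024 - 32 ≡ 8; y = λ·(20 - 8) - 23 ≡ 33. → (8, 33)

(8, 33)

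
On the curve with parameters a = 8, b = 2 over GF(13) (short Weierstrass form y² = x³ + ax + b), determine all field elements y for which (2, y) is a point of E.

0

x³ + 8x + 2 = 26 ≡ 0 (mod 13).
Only y = 0 satisfies y² ≡ 0.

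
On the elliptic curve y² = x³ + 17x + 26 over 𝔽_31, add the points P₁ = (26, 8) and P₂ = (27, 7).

(10, 7)

(26, 8) + (27, 7). λ = (7 - 8)/(27 - 26) ≡ 30/1 mod 31. 1⁻¹ ≡ 1 (mod 31) since 1·1 = 1 ≡ 1, so λ ≡ 30.
  x = λ² - 26 - 27 = 900 - 53 ≡ 10; y = λ·(26 - 10) - 8 ≡ 7. → (10, 7)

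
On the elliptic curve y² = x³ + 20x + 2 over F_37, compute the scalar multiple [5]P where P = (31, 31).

(34, 27)

Double-and-add on 5 = (101)₂. Start with P = (31, 31) for the leading 1-bit.
double: tangent at (31, 31): λ = (3·31² + 20)/(2·31) ≡ 17/25. 25⁻¹ ≡ 3 (mod 37), so λ ≡ 17·3 ≡ 14.
  x = λ² - 31 - 31 = 196 - 62 ≡ 23; y = λ·(31 - 23) - 31 ≡ 7. → (23, 7)
double: tangent at (23, 7): λ = (3·23² + 20)/(2·7) ≡ 16/14. 14⁻¹ ≡ 8 (mod 37) since 14·8 = 112 ≡ 1, so λ ≡ 16·8 ≡ 17.
  x = λ² - 23 - 23 = 289 - 46 ≡ 21; y = λ·(23 - 21) - 7 ≡ 27. → (21, 27)
add P: (21, 27) + (31, 31). λ = (31 - 27)/(31 - 21) ≡ 4/10 mod 37. 10⁻¹ ≡ 26 (mod 37), so λ ≡ 30.
  x = λ² - 21 - 31 = 900 - 52 ≡ 34; y = λ·(21 - 34) - 27 ≡ 27. → (34, 27)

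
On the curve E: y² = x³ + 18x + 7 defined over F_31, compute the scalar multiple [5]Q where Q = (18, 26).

(15, 26)

Double-and-add on 5 = (101)₂. Start with Q = (18, 26) for the leading 1-bit.
double: tangent at (18, 26): λ = (3·18² + 18)/(2·26) ≡ 29/21. 21⁻¹ ≡ 3 (mod 31), so λ ≡ 29·3 ≡ 25.
  x = λ² - 18 - 18 = 625 - 36 ≡ 0; y = λ·(18 - 0) - 26 ≡ 21. → (0, 21)
double: tangent at (0, 21): λ = (3·0² + 18)/(2·21) ≡ 18/11. 11⁻¹ ≡ 17 (mod 31), so λ ≡ 18·17 ≡ 27.
  x = λ² - 0 - 0 = 729 - 0 ≡ 16; y = λ·(0 - 16) - 21 ≡ 12. → (16, 12)
add Q: (16, 12) + (18, 26). λ = (26 - 12)/(18 - 16) ≡ 14/2 mod 31. 2⁻¹ ≡ 16 (mod 31), so λ ≡ 7.
  x = λ² - 16 - 18 = 49 - 34 ≡ 15; y = λ·(16 - 15) - 12 ≡ 26. → (15, 26)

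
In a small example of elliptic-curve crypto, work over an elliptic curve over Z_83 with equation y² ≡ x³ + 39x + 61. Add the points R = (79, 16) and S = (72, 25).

(59, 65)

(79, 16) + (72, 25). λ = (25 - 16)/(72 - 79) ≡ 9/76 mod 83. 76⁻¹ ≡ 71 (mod 83), so λ ≡ 58.
  x = λ² - 79 - 72 = 3364 - 151 ≡ 59; y = λ·(79 - 59) - 16 ≡ 65. → (59, 65)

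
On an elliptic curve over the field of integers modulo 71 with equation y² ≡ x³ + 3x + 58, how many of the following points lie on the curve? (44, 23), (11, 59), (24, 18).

(44, 23): 23² ≡ 32, rhs ≡ 32 → on.
(11, 59): 59² ≡ 2, rhs ≡ 2 → on.
(24, 18): 18² ≡ 40, rhs ≡ 38 → off.

2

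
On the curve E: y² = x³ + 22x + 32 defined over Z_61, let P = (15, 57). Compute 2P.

tangent at (15, 57): λ = (3·15² + 22)/(2·57) ≡ 26/53. 53⁻¹ ≡ 38 (mod 61) since 53·38 = 2014 ≡ 1, so λ ≡ 26·38 ≡ 12.
  x = λ² - 15 - 15 = 144 - 30 ≡ 53; y = λ·(15 - 53) - 57 ≡ 36. → (53, 36)

(53, 36)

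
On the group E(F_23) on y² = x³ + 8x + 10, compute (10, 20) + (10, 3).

O

The two points share x = 10 and their y-coordinates satisfy 20 + 3 ≡ 0 (mod 23), so they are inverses. Their sum is O.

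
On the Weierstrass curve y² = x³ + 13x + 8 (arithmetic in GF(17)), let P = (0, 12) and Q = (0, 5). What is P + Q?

The two points share x = 0 and their y-coordinates satisfy 12 + 5 ≡ 0 (mod 17), so they are inverses. Their sum is O.

O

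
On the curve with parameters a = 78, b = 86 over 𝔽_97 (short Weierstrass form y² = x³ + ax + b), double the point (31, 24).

tangent at (31, 24): λ = (3·31² + 78)/(2·24) ≡ 51/48. 48⁻¹ ≡ 95 (mod 97), so λ ≡ 51·95 ≡ 92.
  x = λ² - 31 - 31 = 8464 - 62 ≡ 60; y = λ·(31 - 60) - 24 ≡ 24. → (60, 24)

(60, 24)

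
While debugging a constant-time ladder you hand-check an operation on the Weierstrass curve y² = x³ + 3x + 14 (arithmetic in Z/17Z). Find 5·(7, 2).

Write G = (7, 2).
Repeated addition: build up to 5G.
2G: tangent at (7, 2): λ = (3·7² + 3)/(2·2) ≡ 14/4. 4⁻¹ ≡ 13 (mod 17) since 4·13 = 52 ≡ 1, so λ ≡ 14·13 ≡ 12.
  x = λ² - 7 - 7 = 144 - 14 ≡ 11; y = λ·(7 - 11) - 2 ≡ 1. → (11, 1)
3G: (11, 1) + (7, 2). λ = (2 - 1)/(7 - 11) ≡ 1/13 mod 17. 13⁻¹ ≡ 4 (mod 17) since 13·4 = 52 ≡ 1, so λ ≡ 4.
  x = λ² - 11 - 7 = 16 - 18 ≡ 15; y = λ·(11 - 15) - 1 ≡ 0. → (15, 0)
4G: (15, 0) + (7, 2). λ = (2 - 0)/(7 - 15) ≡ 2/9 mod 17. 9⁻¹ ≡ 2 (mod 17) since 9·2 = 18 ≡ 1, so λ ≡ 4.
  x = λ² - 15 - 7 = 16 - 22 ≡ 11; y = λ·(15 - 11) - 0 ≡ 16. → (11, 16)
5G: (11, 16) + (7, 2). λ = (2 - 16)/(7 - 11) ≡ 3/13 mod 17. 13⁻¹ ≡ 4 (mod 17), so λ ≡ 12.
  x = λ² - 11 - 7 = 144 - 18 ≡ 7; y = λ·(11 - 7) - 16 ≡ 15. → (7, 15)

(7, 15)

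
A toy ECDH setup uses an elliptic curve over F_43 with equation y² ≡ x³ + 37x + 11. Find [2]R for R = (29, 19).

(1, 7)

tangent at (29, 19): λ = (3·29² + 37)/(2·19) ≡ 23/38. 38⁻¹ ≡ 17 (mod 43) since 38·17 = 646 ≡ 1, so λ ≡ 23·17 ≡ 4.
  x = λ² - 29 - 29 = 16 - 58 ≡ 1; y = λ·(29 - 1) - 19 ≡ 7. → (1, 7)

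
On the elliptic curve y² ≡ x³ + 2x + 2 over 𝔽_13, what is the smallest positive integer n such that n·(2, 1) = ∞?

5

2P: tangent at (2, 1): λ = (3·2² + 2)/(2·1) ≡ 1/2. 2⁻¹ ≡ 7 (mod 13), so λ ≡ 1·7 ≡ 7.
  x = λ² - 2 - 2 = 49 - 4 ≡ 6; y = λ·(2 - 6) - 1 ≡ 10. → (6, 10)
3P: (6, 10) + (2, 1). λ = (1 - 10)/(2 - 6) ≡ 4/9 mod 13. 9⁻¹ ≡ 3 (mod 13), so λ ≡ 12.
  x = λ² - 6 - 2 = 144 - 8 ≡ 6; y = λ·(6 - 6) - 10 ≡ 3. → (6, 3)
4P: (6, 3) + (2, 1). λ = (1 - 3)/(2 - 6) ≡ 11/9 mod 13. 9⁻¹ ≡ 3 (mod 13), so λ ≡ 7.
  x = λ² - 6 - 2 = 49 - 8 ≡ 2; y = λ·(6 - 2) - 3 ≡ 12. → (2, 12)
5P: (2, 12) + (2, 1): same x and y₁ ≡ -y₂, so the sum is ∞.
5P = ∞, so the order is 5.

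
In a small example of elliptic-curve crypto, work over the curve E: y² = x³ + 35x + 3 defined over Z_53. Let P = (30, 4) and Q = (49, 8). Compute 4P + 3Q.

(35, 31)

First 4P:
Double-and-add on 4 = (100)₂. Start with P = (30, 4) for the leading 1-bit.
double: tangent at (30, 4): λ = (3·30² + 35)/(2·4) ≡ 32/8. 8⁻¹ ≡ 20 (mod 53) since 8·20 = 160 ≡ 1, so λ ≡ 32·20 ≡ 4.
  x = λ² - 30 - 30 = 16 - 60 ≡ 9; y = λ·(30 - 9) - 4 ≡ 27. → (9, 27)
double: tangent at (9, 27): λ = (3·9² + 35)/(2·27) ≡ 13/1. 1⁻¹ ≡ 1 (mod 53), so λ ≡ 13·1 ≡ 13.
  x = λ² - 9 - 9 = 169 - 18 ≡ 45; y = λ·(9 - 45) - 27 ≡ 35. → (45, 35)
4P = (45, 35).
Next 3Q:
Repeated addition: build up to 3Q.
2Q: tangent at (49, 8): λ = (3·49² + 35)/(2·8) ≡ 30/16. 16⁻¹ ≡ 10 (mod 53), so λ ≡ 30·10 ≡ 35.
  x = λ² - 49 - 49 = 1225 - 98 ≡ 14; y = λ·(49 - 14) - 8 ≡ 51. → (14, 51)
3Q: (14, 51) + (49, 8). λ = (8 - 51)/(49 - 14) ≡ 10/35 mod 53. 35⁻¹ ≡ 50 (mod 53), so λ ≡ 23.
  x = λ² - 14 - 49 = 529 - 63 ≡ 42; y = λ·(14 - 42) - 51 ≡ 47. → (42, 47)
3Q = (42, 47).
Finally 4P + 3Q:
(45, 35) + (42, 47). λ = (47 - 35)/(42 - 45) ≡ 12/50 mod 53. 50⁻¹ ≡ 35 (mod 53), so λ ≡ 49.
  x = λ² - 45 - 42 = 2401 - 87 ≡ 35; y = λ·(45 - 35) - 35 ≡ 31. → (35, 31)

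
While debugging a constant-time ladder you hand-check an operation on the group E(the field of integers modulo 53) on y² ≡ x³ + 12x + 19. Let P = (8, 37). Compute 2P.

(47, 46)

tangent at (8, 37): λ = (3·8² + 12)/(2·37) ≡ 45/21. 21⁻¹ ≡ 48 (mod 53) since 21·48 = 1008 ≡ 1, so λ ≡ 45·48 ≡ 40.
  x = λ² - 8 - 8 = 1600 - 16 ≡ 47; y = λ·(8 - 47) - 37 ≡ 46. → (47, 46)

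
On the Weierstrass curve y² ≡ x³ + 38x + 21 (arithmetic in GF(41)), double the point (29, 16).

tangent at (29, 16): λ = (3·29² + 38)/(2·16) ≡ 19/32. 32⁻¹ ≡ 9 (mod 41), so λ ≡ 19·9 ≡ 7.
  x = λ² - 29 - 29 = 49 - 58 ≡ 32; y = λ·(29 - 32) - 16 ≡ 4. → (32, 4)

(32, 4)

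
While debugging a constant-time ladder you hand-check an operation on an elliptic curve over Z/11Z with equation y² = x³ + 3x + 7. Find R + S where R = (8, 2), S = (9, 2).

(8, 2) + (9, 2). λ = (2 - 2)/(9 - 8) ≡ 0/1 mod 11. 1⁻¹ ≡ 1 (mod 11) since 1·1 = 1 ≡ 1, so λ ≡ 0.
  x = λ² - 8 - 9 = 0 - 17 ≡ 5; y = λ·(8 - 5) - 2 ≡ 9. → (5, 9)

(5, 9)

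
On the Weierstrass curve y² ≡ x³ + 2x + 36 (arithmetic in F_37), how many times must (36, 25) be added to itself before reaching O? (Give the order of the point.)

6

2P: tangent at (36, 25): λ = (3·36² + 2)/(2·25) ≡ 5/13. 13⁻¹ ≡ 20 (mod 37) since 13·20 = 260 ≡ 1, so λ ≡ 5·20 ≡ 26.
  x = λ² - 36 - 36 = 676 - 72 ≡ 12; y = λ·(36 - 12) - 25 ≡ 7. → (12, 7)
3P: (12, 7) + (36, 25). λ = (25 - 7)/(36 - 12) ≡ 18/24 mod 37. 24⁻¹ ≡ 17 (mod 37), so λ ≡ 10.
  x = λ² - 12 - 36 = 100 - 48 ≡ 15; y = λ·(12 - 15) - 7 ≡ 0. → (15, 0)
4P: (15, 0) + (36, 25). λ = (25 - 0)/(36 - 15) ≡ 25/21 mod 37. 21⁻¹ ≡ 30 (mod 37), so λ ≡ 10.
  x = λ² - 15 - 36 = 100 - 51 ≡ 12; y = λ·(15 - 12) - 0 ≡ 30. → (12, 30)
5P: (12, 30) + (36, 25). λ = (25 - 30)/(36 - 12) ≡ 32/24 mod 37. 24⁻¹ ≡ 17 (mod 37) since 24·17 = 408 ≡ 1, so λ ≡ 26.
  x = λ² - 12 - 36 = 676 - 48 ≡ 36; y = λ·(12 - 36) - 30 ≡ 12. → (36, 12)
6P: (36, 12) + (36, 25): same x and y₁ ≡ -y₂, so the sum is O.
6P = O, so the order is 6.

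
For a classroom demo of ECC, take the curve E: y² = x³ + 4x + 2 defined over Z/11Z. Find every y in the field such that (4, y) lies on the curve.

4, 7

x³ + 4x + 2 = 82 ≡ 5 (mod 11).
Square roots of 5 mod 11: 4 and 7 (since 4² = 16 ≡ 5).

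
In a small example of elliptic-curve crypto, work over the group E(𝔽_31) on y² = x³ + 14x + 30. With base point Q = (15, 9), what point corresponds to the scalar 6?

Double-and-add on 6 = (110)₂. Start with Q = (15, 9) for the leading 1-bit.
double: tangent at (15, 9): λ = (3·15² + 14)/(2·9) ≡ 7/18. 18⁻¹ ≡ 19 (mod 31), so λ ≡ 7·19 ≡ 9.
  x = λ² - 15 - 15 = 81 - 30 ≡ 20; y = λ·(15 - 20) - 9 ≡ 8. → (20, 8)
add Q: (20, 8) + (15, 9). λ = (9 - 8)/(15 - 20) ≡ 1/26 mod 31. 26⁻¹ ≡ 6 (mod 31), so λ ≡ 6.
  x = λ² - 20 - 15 = 36 - 35 ≡ 1; y = λ·(20 - 1) - 8 ≡ 13. → (1, 13)
double: tangent at (1, 13): λ = (3·1² + 14)/(2·13) ≡ 17/26. 26⁻¹ ≡ 6 (mod 31), so λ ≡ 17·6 ≡ 9.
  x = λ² - 1 - 1 = 81 - 2 ≡ 17; y = λ·(1 - 17) - 13 ≡ 29. → (17, 29)

(17, 29)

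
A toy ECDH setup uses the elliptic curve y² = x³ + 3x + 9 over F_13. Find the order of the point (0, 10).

2P: tangent at (0, 10): λ = (3·0² + 3)/(2·10) ≡ 3/7. 7⁻¹ ≡ 2 (mod 13), so λ ≡ 3·2 ≡ 6.
  x = λ² - 0 - 0 = 36 - 0 ≡ 10; y = λ·(0 - 10) - 10 ≡ 8. → (10, 8)
3P: (10, 8) + (0, 10). λ = (10 - 8)/(0 - 10) ≡ 2/3 mod 13. 3⁻¹ ≡ 9 (mod 13), so λ ≡ 5.
  x = λ² - 10 - 0 = 25 - 10 ≡ 2; y = λ·(10 - 2) - 8 ≡ 6. → (2, 6)
4P: (2, 6) + (0, 10). λ = (10 - 6)/(0 - 2) ≡ 4/11 mod 13. 11⁻¹ ≡ 6 (mod 13) since 11·6 = 66 ≡ 1, so λ ≡ 11.
  x = λ² - 2 - 0 = 121 - 2 ≡ 2; y = λ·(2 - 2) - 6 ≡ 7. → (2, 7)
5P: (2, 7) + (0, 10). λ = (10 - 7)/(0 - 2) ≡ 3/11 mod 13. 11⁻¹ ≡ 6 (mod 13), so λ ≡ 5.
  x = λ² - 2 - 0 = 25 - 2 ≡ 10; y = λ·(2 - 10) - 7 ≡ 5. → (10, 5)
6P: (10, 5) + (0, 10). λ = (10 - 5)/(0 - 10) ≡ 5/3 mod 13. 3⁻¹ ≡ 9 (mod 13) since 3·9 = 27 ≡ 1, so λ ≡ 6.
  x = λ² - 10 - 0 = 36 - 10 ≡ 0; y = λ·(10 - 0) - 5 ≡ 3. → (0, 3)
7P: (0, 3) + (0, 10): same x and y₁ ≡ -y₂, so the sum is O.
7P = O, so the order is 7.

7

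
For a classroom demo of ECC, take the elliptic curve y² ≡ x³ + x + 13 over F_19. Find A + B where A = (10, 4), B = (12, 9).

(8, 1)

(10, 4) + (12, 9). λ = (9 - 4)/(12 - 10) ≡ 5/2 mod 19. 2⁻¹ ≡ 10 (mod 19), so λ ≡ 12.
  x = λ² - 10 - 12 = 144 - 22 ≡ 8; y = λ·(10 - 8) - 4 ≡ 1. → (8, 1)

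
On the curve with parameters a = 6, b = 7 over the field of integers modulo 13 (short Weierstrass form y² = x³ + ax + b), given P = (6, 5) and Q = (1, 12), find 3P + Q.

(11, 0)

First 3P:
Repeated addition: build up to 3P.
2P: tangent at (6, 5): λ = (3·6² + 6)/(2·5) ≡ 10/10. 10⁻¹ ≡ 4 (mod 13), so λ ≡ 10·4 ≡ 1.
  x = λ² - 6 - 6 = 1 - 12 ≡ 2; y = λ·(6 - 2) - 5 ≡ 12. → (2, 12)
3P: (2, 12) + (6, 5). λ = (5 - 12)/(6 - 2) ≡ 6/4 mod 13. 4⁻¹ ≡ 10 (mod 13), so λ ≡ 8.
  x = λ² - 2 - 6 = 64 - 8 ≡ 4; y = λ·(2 - 4) - 12 ≡ 11. → (4, 11)
3P = (4, 11).
Finally 3P + Q:
(4, 11) + (1, 12). λ = (12 - 11)/(1 - 4) ≡ 1/10 mod 13. 10⁻¹ ≡ 4 (mod 13), so λ ≡ 4.
  x = λ² - 4 - 1 = 16 - 5 ≡ 11; y = λ·(4 - 11) - 11 ≡ 0. → (11, 0)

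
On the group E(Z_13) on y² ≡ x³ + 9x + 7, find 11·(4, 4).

(6, 2)

Write Q = (4, 4).
Double-and-add on 11 = (1011)₂. Start with Q = (4, 4) for the leading 1-bit.
double: tangent at (4, 4): λ = (3·4² + 9)/(2·4) ≡ 5/8. 8⁻¹ ≡ 5 (mod 13), so λ ≡ 5·5 ≡ 12.
  x = λ² - 4 - 4 = 144 - 8 ≡ 6; y = λ·(4 - 6) - 4 ≡ 11. → (6, 11)
double: tangent at (6, 11): λ = (3·6² + 9)/(2·11) ≡ 0/9. 9⁻¹ ≡ 3 (mod 13) since 9·3 = 27 ≡ 1, so λ ≡ 0·3 ≡ 0.
  x = λ² - 6 - 6 = 0 - 12 ≡ 1; y = λ·(6 - 1) - 11 ≡ 2. → (1, 2)
add Q: (1, 2) + (4, 4). λ = (4 - 2)/(4 - 1) ≡ 2/3 mod 13. 3⁻¹ ≡ 9 (mod 13), so λ ≡ 5.
  x = λ² - 1 - 4 = 25 - 5 ≡ 7; y = λ·(1 - 7) - 2 ≡ 7. → (7, 7)
double: tangent at (7, 7): λ = (3·7² + 9)/(2·7) ≡ 0/1. 1⁻¹ ≡ 1 (mod 13), so λ ≡ 0·1 ≡ 0.
  x = λ² - 7 - 7 = 0 - 14 ≡ 12; y = λ·(7 - 12) - 7 ≡ 6. → (12, 6)
add Q: (12, 6) + (4, 4). λ = (4 - 6)/(4 - 12) ≡ 11/5 mod 13. 5⁻¹ ≡ 8 (mod 13) since 5·8 = 40 ≡ 1, so λ ≡ 10.
  x = λ² - 12 - 4 = 100 - 16 ≡ 6; y = λ·(12 - 6) - 6 ≡ 2. → (6, 2)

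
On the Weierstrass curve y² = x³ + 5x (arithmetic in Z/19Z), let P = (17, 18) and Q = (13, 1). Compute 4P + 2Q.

First 4P:
Double-and-add on 4 = (100)₂. Start with P = (17, 18) for the leading 1-bit.
double: tangent at (17, 18): λ = (3·17² + 5)/(2·18) ≡ 17/17. 17⁻¹ ≡ 9 (mod 19), so λ ≡ 17·9 ≡ 1.
  x = λ² - 17 - 17 = 1 - 34 ≡ 5; y = λ·(17 - 5) - 18 ≡ 13. → (5, 13)
double: tangent at (5, 13): λ = (3·5² + 5)/(2·13) ≡ 4/7. 7⁻¹ ≡ 11 (mod 19), so λ ≡ 4·11 ≡ 6.
  x = λ² - 5 - 5 = 36 - 10 ≡ 7; y = λ·(5 - 7) - 13 ≡ 13. → (7, 13)
4P = (7, 13).
Next 2Q:
Repeated addition: build up to 2Q.
2Q: tangent at (13, 1): λ = (3·13² + 5)/(2·1) ≡ 18/2. 2⁻¹ ≡ 10 (mod 19) since 2·10 = 20 ≡ 1, so λ ≡ 18·10 ≡ 9.
  x = λ² - 13 - 13 = 81 - 26 ≡ 17; y = λ·(13 - 17) - 1 ≡ 1. → (17, 1)
2Q = (17, 1).
Finally 4P + 2Q:
(7, 13) + (17, 1). λ = (1 - 13)/(17 - 7) ≡ 7/10 mod 19. 10⁻¹ ≡ 2 (mod 19) since 10·2 = 20 ≡ 1, so λ ≡ 14.
  x = λ² - 7 - 17 = 196 - 24 ≡ 1; y = λ·(7 - 1) - 13 ≡ 14. → (1, 14)

(1, 14)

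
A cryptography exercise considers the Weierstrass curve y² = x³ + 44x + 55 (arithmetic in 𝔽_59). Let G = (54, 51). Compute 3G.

Repeated addition: build up to 3G.
2G: tangent at (54, 51): λ = (3·54² + 44)/(2·51) ≡ 1/43. 43⁻¹ ≡ 11 (mod 59), so λ ≡ 1·11 ≡ 11.
  x = λ² - 54 - 54 = 121 - 108 ≡ 13; y = λ·(54 - 13) - 51 ≡ 46. → (13, 46)
3G: (13, 46) + (54, 51). λ = (51 - 46)/(54 - 13) ≡ 5/41 mod 59. 41⁻¹ ≡ 36 (mod 59), so λ ≡ 3.
  x = λ² - 13 - 54 = 9 - 67 ≡ 1; y = λ·(13 - 1) - 46 ≡ 49. → (1, 49)

(1, 49)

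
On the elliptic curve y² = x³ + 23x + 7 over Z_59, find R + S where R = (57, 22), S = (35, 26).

(47, 3)

(57, 22) + (35, 26). λ = (26 - 22)/(35 - 57) ≡ 4/37 mod 59. 37⁻¹ ≡ 8 (mod 59), so λ ≡ 32.
  x = λ² - 57 - 35 = 1024 - 92 ≡ 47; y = λ·(57 - 47) - 22 ≡ 3. → (47, 3)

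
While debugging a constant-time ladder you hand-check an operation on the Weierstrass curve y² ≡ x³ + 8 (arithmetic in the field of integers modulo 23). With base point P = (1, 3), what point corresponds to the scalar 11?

Repeated addition: build up to 11P.
2P: tangent at (1, 3): λ = (3·1² + 0)/(2·3) ≡ 3/6. 6⁻¹ ≡ 4 (mod 23), so λ ≡ 3·4 ≡ 12.
  x = λ² - 1 - 1 = 144 - 2 ≡ 4; y = λ·(1 - 4) - 3 ≡ 7. → (4, 7)
3P: (4, 7) + (1, 3). λ = (3 - 7)/(1 - 4) ≡ 19/20 mod 23. 20⁻¹ ≡ 15 (mod 23), so λ ≡ 9.
  x = λ² - 4 - 1 = 81 - 5 ≡ 7; y = λ·(4 - 7) - 7 ≡ 12. → (7, 12)
4P: (7, 12) + (1, 3). λ = (3 - 12)/(1 - 7) ≡ 14/17 mod 23. 17⁻¹ ≡ 19 (mod 23) since 17·19 = 323 ≡ 1, so λ ≡ 13.
  x = λ² - 7 - 1 = 169 - 8 ≡ 0; y = λ·(7 - 0) - 12 ≡ 10. → (0, 10)
5P: (0, 10) + (1, 3). λ = (3 - 10)/(1 - 0) ≡ 16/1 mod 23. 1⁻¹ ≡ 1 (mod 23), so λ ≡ 16.
  x = λ² - 0 - 1 = 256 - 1 ≡ 2; y = λ·(0 - 2) - 10 ≡ 4. → (2, 4)
6P: (2, 4) + (1, 3). λ = (3 - 4)/(1 - 2) ≡ 22/22 mod 23. 22⁻¹ ≡ 22 (mod 23) since 22·22 = 484 ≡ 1, so λ ≡ 1.
  x = λ² - 2 - 1 = 1 - 3 ≡ 21; y = λ·(2 - 21) - 4 ≡ 0. → (21, 0)
7P: (21, 0) + (1, 3). λ = (3 - 0)/(1 - 21) ≡ 3/3 mod 23. 3⁻¹ ≡ 8 (mod 23) since 3·8 = 24 ≡ 1, so λ ≡ 1.
  x = λ² - 21 - 1 = 1 - 22 ≡ 2; y = λ·(21 - 2) - 0 ≡ 19. → (2, 19)
8P: (2, 19) + (1, 3). λ = (3 - 19)/(1 - 2) ≡ 7/22 mod 23. 22⁻¹ ≡ 22 (mod 23) since 22·22 = 484 ≡ 1, so λ ≡ 16.
  x = λ² - 2 - 1 = 256 - 3 ≡ 0; y = λ·(2 - 0) - 19 ≡ 13. → (0, 13)
9P: (0, 13) + (1, 3). λ = (3 - 13)/(1 - 0) ≡ 13/1 mod 23. 1⁻¹ ≡ 1 (mod 23), so λ ≡ 13.
  x = λ² - 0 - 1 = 169 - 1 ≡ 7; y = λ·(0 - 7) - 13 ≡ 11. → (7, 11)
10P: (7, 11) + (1, 3). λ = (3 - 11)/(1 - 7) ≡ 15/17 mod 23. 17⁻¹ ≡ 19 (mod 23) since 17·19 = 323 ≡ 1, so λ ≡ 9.
  x = λ² - 7 - 1 = 81 - 8 ≡ 4; y = λ·(7 - 4) - 11 ≡ 16. → (4, 16)
11P: (4, 16) + (1, 3). λ = (3 - 16)/(1 - 4) ≡ 10/20 mod 23. 20⁻¹ ≡ 15 (mod 23), so λ ≡ 12.
  x = λ² - 4 - 1 = 144 - 5 ≡ 1; y = λ·(4 - 1) - 16 ≡ 20. → (1, 20)

(1, 20)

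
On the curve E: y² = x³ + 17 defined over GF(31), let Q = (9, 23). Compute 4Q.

Repeated addition: build up to 4Q.
2Q: tangent at (9, 23): λ = (3·9² + 0)/(2·23) ≡ 26/15. 15⁻¹ ≡ 29 (mod 31), so λ ≡ 26·29 ≡ 10.
  x = λ² - 9 - 9 = 100 - 18 ≡ 20; y = λ·(9 - 20) - 23 ≡ 22. → (20, 22)
3Q: (20, 22) + (9, 23). λ = (23 - 22)/(9 - 20) ≡ 1/20 mod 31. 20⁻¹ ≡ 14 (mod 31) since 20·14 = 280 ≡ 1, so λ ≡ 14.
  x = λ² - 20 - 9 = 196 - 29 ≡ 12; y = λ·(20 - 12) - 22 ≡ 28. → (12, 28)
4Q: (12, 28) + (9, 23). λ = (23 - 28)/(9 - 12) ≡ 26/28 mod 31. 28⁻¹ ≡ 10 (mod 31), so λ ≡ 12.
  x = λ² - 12 - 9 = 144 - 21 ≡ 30; y = λ·(12 - 30) - 28 ≡ 4. → (30, 4)

(30, 4)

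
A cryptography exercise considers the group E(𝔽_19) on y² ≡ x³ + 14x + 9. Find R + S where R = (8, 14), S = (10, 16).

(8, 14) + (10, 16). λ = (16 - 14)/(10 - 8) ≡ 2/2 mod 19. 2⁻¹ ≡ 10 (mod 19) since 2·10 = 20 ≡ 1, so λ ≡ 1.
  x = λ² - 8 - 10 = 1 - 18 ≡ 2; y = λ·(8 - 2) - 14 ≡ 11. → (2, 11)

(2, 11)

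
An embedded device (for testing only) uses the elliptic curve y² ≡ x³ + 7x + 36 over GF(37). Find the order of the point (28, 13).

11

2P: tangent at (28, 13): λ = (3·28² + 7)/(2·13) ≡ 28/26. 26⁻¹ ≡ 10 (mod 37), so λ ≡ 28·10 ≡ 21.
  x = λ² - 28 - 28 = 441 - 56 ≡ 15; y = λ·(28 - 15) - 13 ≡ 1. → (15, 1)
3P: (15, 1) + (28, 13). λ = (13 - 1)/(28 - 15) ≡ 12/13 mod 37. 13⁻¹ ≡ 20 (mod 37) since 13·20 = 260 ≡ 1, so λ ≡ 18.
  x = λ² - 15 - 28 = 324 - 43 ≡ 22; y = λ·(15 - 22) - 1 ≡ 21. → (22, 21)
4P: (22, 21) + (28, 13). λ = (13 - 21)/(28 - 22) ≡ 29/6 mod 37. 6⁻¹ ≡ 31 (mod 37), so λ ≡ 11.
  x = λ² - 22 - 28 = 121 - 50 ≡ 34; y = λ·(22 - 34) - 21 ≡ 32. → (34, 32)
5P: (34, 32) + (28, 13). λ = (13 - 32)/(28 - 34) ≡ 18/31 mod 37. 31⁻¹ ≡ 6 (mod 37), so λ ≡ 34.
  x = λ² - 34 - 28 = 1156 - 62 ≡ 21; y = λ·(34 - 21) - 32 ≡ 3. → (21, 3)
6P: (21, 3) + (28, 13). λ = (13 - 3)/(28 - 21) ≡ 10/7 mod 37. 7⁻¹ ≡ 16 (mod 37), so λ ≡ 12.
  x = λ² - 21 - 28 = 144 - 49 ≡ 21; y = λ·(21 - 21) - 3 ≡ 34. → (21, 34)
7P: (21, 34) + (28, 13). λ = (13 - 34)/(28 - 21) ≡ 16/7 mod 37. 7⁻¹ ≡ 16 (mod 37) since 7·16 = 112 ≡ 1, so λ ≡ 34.
  x = λ² - 21 - 28 = 1156 - 49 ≡ 34; y = λ·(21 - 34) - 34 ≡ 5. → (34, 5)
8P: (34, 5) + (28, 13). λ = (13 - 5)/(28 - 34) ≡ 8/31 mod 37. 31⁻¹ ≡ 6 (mod 37) since 31·6 = 186 ≡ 1, so λ ≡ 11.
  x = λ² - 34 - 28 = 121 - 62 ≡ 22; y = λ·(34 - 22) - 5 ≡ 16. → (22, 16)
9P: (22, 16) + (28, 13). λ = (13 - 16)/(28 - 22) ≡ 34/6 mod 37. 6⁻¹ ≡ 31 (mod 37) since 6·31 = 186 ≡ 1, so λ ≡ 18.
  x = λ² - 22 - 28 = 324 - 50 ≡ 15; y = λ·(22 - 15) - 16 ≡ 36. → (15, 36)
10P: (15, 36) + (28, 13). λ = (13 - 36)/(28 - 15) ≡ 14/13 mod 37. 13⁻¹ ≡ 20 (mod 37), so λ ≡ 21.
  x = λ² - 15 - 28 = 441 - 43 ≡ 28; y = λ·(15 - 28) - 36 ≡ 24. → (28, 24)
11P: (28, 24) + (28, 13): same x and y₁ ≡ -y₂, so the sum is 𝒪.
11P = 𝒪, so the order is 11.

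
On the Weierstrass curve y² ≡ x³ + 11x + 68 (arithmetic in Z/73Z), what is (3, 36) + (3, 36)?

tangent at (3, 36): λ = (3·3² + 11)/(2·36) ≡ 38/72. 72⁻¹ ≡ 72 (mod 73) since 72·72 = 5184 ≡ 1, so λ ≡ 38·72 ≡ 35.
  x = λ² - 3 - 3 = 1225 - 6 ≡ 51; y = λ·(3 - 51) - 36 ≡ 36. → (51, 36)

(51, 36)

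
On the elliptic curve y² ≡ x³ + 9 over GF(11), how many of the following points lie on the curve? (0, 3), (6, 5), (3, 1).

(0, 3): 3² ≡ 9, rhs ≡ 9 → on.
(6, 5): 5² ≡ 3, rhs ≡ 5 → off.
(3, 1): 1² ≡ 1, rhs ≡ 3 → off.

1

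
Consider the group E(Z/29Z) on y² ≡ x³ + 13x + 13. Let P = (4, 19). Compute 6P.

Double-and-add on 6 = (110)₂. Start with P = (4, 19) for the leading 1-bit.
double: tangent at (4, 19): λ = (3·4² + 13)/(2·19) ≡ 3/9. 9⁻¹ ≡ 13 (mod 29) since 9·13 = 117 ≡ 1, so λ ≡ 3·13 ≡ 10.
  x = λ² - 4 - 4 = 100 - 8 ≡ 5; y = λ·(4 - 5) - 19 ≡ 0. → (5, 0)
add P: (5, 0) + (4, 19). λ = (19 - 0)/(4 - 5) ≡ 19/28 mod 29. 28⁻¹ ≡ 28 (mod 29) since 28·28 = 784 ≡ 1, so λ ≡ 10.
  x = λ² - 5 - 4 = 100 - 9 ≡ 4; y = λ·(5 - 4) - 0 ≡ 10. → (4, 10)
double: tangent at (4, 10): λ = (3·4² + 13)/(2·10) ≡ 3/20. 20⁻¹ ≡ 16 (mod 29), so λ ≡ 3·16 ≡ 19.
  x = λ² - 4 - 4 = 361 - 8 ≡ 5; y = λ·(4 - 5) - 10 ≡ 0. → (5, 0)

(5, 0)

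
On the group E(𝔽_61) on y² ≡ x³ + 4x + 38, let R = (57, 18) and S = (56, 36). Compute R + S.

(57, 18) + (56, 36). λ = (36 - 18)/(56 - 57) ≡ 18/60 mod 61. 60⁻¹ ≡ 60 (mod 61) since 60·60 = 3600 ≡ 1, so λ ≡ 43.
  x = λ² - 57 - 56 = 1849 - 113 ≡ 28; y = λ·(57 - 28) - 18 ≡ 9. → (28, 9)

(28, 9)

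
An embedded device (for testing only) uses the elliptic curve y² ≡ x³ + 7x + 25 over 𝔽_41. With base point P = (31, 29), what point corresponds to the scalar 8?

(0, 36)

Repeated addition: build up to 8P.
2P: tangent at (31, 29): λ = (3·31² + 7)/(2·29) ≡ 20/17. 17⁻¹ ≡ 29 (mod 41) since 17·29 = 493 ≡ 1, so λ ≡ 20·29 ≡ 6.
  x = λ² - 31 - 31 = 36 - 62 ≡ 15; y = λ·(31 - 15) - 29 ≡ 26. → (15, 26)
3P: (15, 26) + (31, 29). λ = (29 - 26)/(31 - 15) ≡ 3/16 mod 41. 16⁻¹ ≡ 18 (mod 41) since 16·18 = 288 ≡ 1, so λ ≡ 13.
  x = λ² - 15 - 31 = 169 - 46 ≡ 0; y = λ·(15 - 0) - 26 ≡ 5. → (0, 5)
4P: (0, 5) + (31, 29). λ = (29 - 5)/(31 - 0) ≡ 24/31 mod 41. 31⁻¹ ≡ 4 (mod 41), so λ ≡ 14.
  x = λ² - 0 - 31 = 196 - 31 ≡ 1; y = λ·(0 - 1) - 5 ≡ 22. → (1, 22)
5P: (1, 22) + (31, 29). λ = (29 - 22)/(31 - 1) ≡ 7/30 mod 41. 30⁻¹ ≡ 26 (mod 41), so λ ≡ 18.
  x = λ² - 1 - 31 = 324 - 32 ≡ 5; y = λ·(1 - 5) - 22 ≡ 29. → (5, 29)
6P: (5, 29) + (31, 29). λ = (29 - 29)/(31 - 5) ≡ 0/26 mod 41. 26⁻¹ ≡ 30 (mod 41), so λ ≡ 0.
  x = λ² - 5 - 31 = 0 - 36 ≡ 5; y = λ·(5 - 5) - 29 ≡ 12. → (5, 12)
7P: (5, 12) + (31, 29). λ = (29 - 12)/(31 - 5) ≡ 17/26 mod 41. 26⁻¹ ≡ 30 (mod 41) since 26·30 = 780 ≡ 1, so λ ≡ 18.
  x = λ² - 5 - 31 = 324 - 36 ≡ 1; y = λ·(5 - 1) - 12 ≡ 19. → (1, 19)
8P: (1, 19) + (31, 29). λ = (29 - 19)/(31 - 1) ≡ 10/30 mod 41. 30⁻¹ ≡ 26 (mod 41), so λ ≡ 14.
  x = λ² - 1 - 31 = 196 - 32 ≡ 0; y = λ·(1 - 0) - 19 ≡ 36. → (0, 36)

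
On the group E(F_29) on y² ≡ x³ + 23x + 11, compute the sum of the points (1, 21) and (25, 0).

(16, 3)

(1, 21) + (25, 0). λ = (0 - 21)/(25 - 1) ≡ 8/24 mod 29. 24⁻¹ ≡ 23 (mod 29), so λ ≡ 10.
  x = λ² - 1 - 25 = 100 - 26 ≡ 16; y = λ·(1 - 16) - 21 ≡ 3. → (16, 3)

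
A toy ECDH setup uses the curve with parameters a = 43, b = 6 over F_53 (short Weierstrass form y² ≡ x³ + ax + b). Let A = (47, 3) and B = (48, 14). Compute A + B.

(26, 16)

(47, 3) + (48, 14). λ = (14 - 3)/(48 - 47) ≡ 11/1 mod 53. 1⁻¹ ≡ 1 (mod 53) since 1·1 = 1 ≡ 1, so λ ≡ 11.
  x = λ² - 47 - 48 = 121 - 95 ≡ 26; y = λ·(47 - 26) - 3 ≡ 16. → (26, 16)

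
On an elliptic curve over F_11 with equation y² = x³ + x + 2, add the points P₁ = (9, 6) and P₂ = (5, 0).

(9, 6) + (5, 0). λ = (0 - 6)/(5 - 9) ≡ 5/7 mod 11. 7⁻¹ ≡ 8 (mod 11), so λ ≡ 7.
  x = λ² - 9 - 5 = 49 - 14 ≡ 2; y = λ·(9 - 2) - 6 ≡ 10. → (2, 10)

(2, 10)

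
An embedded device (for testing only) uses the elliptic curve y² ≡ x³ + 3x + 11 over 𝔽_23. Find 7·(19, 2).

(11, 15)

Write G = (19, 2).
Repeated addition: build up to 7G.
2G: tangent at (19, 2): λ = (3·19² + 3)/(2·2) ≡ 5/4. 4⁻¹ ≡ 6 (mod 23), so λ ≡ 5·6 ≡ 7.
  x = λ² - 19 - 19 = 49 - 38 ≡ 11; y = λ·(19 - 11) - 2 ≡ 8. → (11, 8)
3G: (11, 8) + (19, 2). λ = (2 - 8)/(19 - 11) ≡ 17/8 mod 23. 8⁻¹ ≡ 3 (mod 23), so λ ≡ 5.
  x = λ² - 11 - 19 = 25 - 30 ≡ 18; y = λ·(11 - 18) - 8 ≡ 3. → (18, 3)
4G: (18, 3) + (19, 2). λ = (2 - 3)/(19 - 18) ≡ 22/1 mod 23. 1⁻¹ ≡ 1 (mod 23), so λ ≡ 22.
  x = λ² - 18 - 19 = 484 - 37 ≡ 10; y = λ·(18 - 10) - 3 ≡ 12. → (10, 12)
5G: (10, 12) + (19, 2). λ = (2 - 12)/(19 - 10) ≡ 13/9 mod 23. 9⁻¹ ≡ 18 (mod 23) since 9·18 = 162 ≡ 1, so λ ≡ 4.
  x = λ² - 10 - 19 = 16 - 29 ≡ 10; y = λ·(10 - 10) - 12 ≡ 11. → (10, 11)
6G: (10, 11) + (19, 2). λ = (2 - 11)/(19 - 10) ≡ 14/9 mod 23. 9⁻¹ ≡ 18 (mod 23), so λ ≡ 22.
  x = λ² - 10 - 19 = 484 - 29 ≡ 18; y = λ·(10 - 18) - 11 ≡ 20. → (18, 20)
7G: (18, 20) + (19, 2). λ = (2 - 20)/(19 - 18) ≡ 5/1 mod 23. 1⁻¹ ≡ 1 (mod 23) since 1·1 = 1 ≡ 1, so λ ≡ 5.
  x = λ² - 18 - 19 = 25 - 37 ≡ 11; y = λ·(18 - 11) - 20 ≡ 15. → (11, 15)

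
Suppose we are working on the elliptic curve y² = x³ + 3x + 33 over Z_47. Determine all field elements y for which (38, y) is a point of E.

x³ + 3x + 33 = 55019 ≡ 29 (mod 47).
29 is a non-residue mod 47; no y exists.

none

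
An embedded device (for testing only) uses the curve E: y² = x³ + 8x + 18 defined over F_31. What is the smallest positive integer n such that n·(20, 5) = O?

2P: tangent at (20, 5): λ = (3·20² + 8)/(2·5) ≡ 30/10. 10⁻¹ ≡ 28 (mod 31) since 10·28 = 280 ≡ 1, so λ ≡ 30·28 ≡ 3.
  x = λ² - 20 - 20 = 9 - 40 ≡ 0; y = λ·(20 - 0) - 5 ≡ 24. → (0, 24)
3P: (0, 24) + (20, 5). λ = (5 - 24)/(20 - 0) ≡ 12/20 mod 31. 20⁻¹ ≡ 14 (mod 31), so λ ≡ 13.
  x = λ² - 0 - 20 = 169 - 20 ≡ 25; y = λ·(0 - 25) - 24 ≡ 23. → (25, 23)
4P: (25, 23) + (20, 5). λ = (5 - 23)/(20 - 25) ≡ 13/26 mod 31. 26⁻¹ ≡ 6 (mod 31) since 26·6 = 156 ≡ 1, so λ ≡ 16.
  x = λ² - 25 - 20 = 256 - 45 ≡ 25; y = λ·(25 - 25) - 23 ≡ 8. → (25, 8)
5P: (25, 8) + (20, 5). λ = (5 - 8)/(20 - 25) ≡ 28/26 mod 31. 26⁻¹ ≡ 6 (mod 31), so λ ≡ 13.
  x = λ² - 25 - 20 = 169 - 45 ≡ 0; y = λ·(25 - 0) - 8 ≡ 7. → (0, 7)
6P: (0, 7) + (20, 5). λ = (5 - 7)/(20 - 0) ≡ 29/20 mod 31. 20⁻¹ ≡ 14 (mod 31) since 20·14 = 280 ≡ 1, so λ ≡ 3.
  x = λ² - 0 - 20 = 9 - 20 ≡ 20; y = λ·(0 - 20) - 7 ≡ 26. → (20, 26)
7P: (20, 26) + (20, 5): same x and y₁ ≡ -y₂, so the sum is O.
7P = O, so the order is 7.

7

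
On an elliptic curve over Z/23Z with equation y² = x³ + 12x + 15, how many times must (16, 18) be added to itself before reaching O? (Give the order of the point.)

2P: tangent at (16, 18): λ = (3·16² + 12)/(2·18) ≡ 21/13. 13⁻¹ ≡ 16 (mod 23) since 13·16 = 208 ≡ 1, so λ ≡ 21·16 ≡ 14.
  x = λ² - 16 - 16 = 196 - 32 ≡ 3; y = λ·(16 - 3) - 18 ≡ 3. → (3, 3)
3P: (3, 3) + (16, 18). λ = (18 - 3)/(16 - 3) ≡ 15/13 mod 23. 13⁻¹ ≡ 16 (mod 23) since 13·16 = 208 ≡ 1, so λ ≡ 10.
  x = λ² - 3 - 16 = 100 - 19 ≡ 12; y = λ·(3 - 12) - 3 ≡ 22. → (12, 22)
4P: (12, 22) + (16, 18). λ = (18 - 22)/(16 - 12) ≡ 19/4 mod 23. 4⁻¹ ≡ 6 (mod 23), so λ ≡ 22.
  x = λ² - 12 - 16 = 484 - 28 ≡ 19; y = λ·(12 - 19) - 22 ≡ 8. → (19, 8)
5P: (19, 8) + (16, 18). λ = (18 - 8)/(16 - 19) ≡ 10/20 mod 23. 20⁻¹ ≡ 15 (mod 23) since 20·15 = 300 ≡ 1, so λ ≡ 12.
  x = λ² - 19 - 16 = 144 - 35 ≡ 17; y = λ·(19 - 17) - 8 ≡ 16. → (17, 16)
6P: (17, 16) + (16, 18). λ = (18 - 16)/(16 - 17) ≡ 2/22 mod 23. 22⁻¹ ≡ 22 (mod 23), so λ ≡ 21.
  x = λ² - 17 - 16 = 441 - 33 ≡ 17; y = λ·(17 - 17) - 16 ≡ 7. → (17, 7)
7P: (17, 7) + (16, 18). λ = (18 - 7)/(16 - 17) ≡ 11/22 mod 23. 22⁻¹ ≡ 22 (mod 23) since 22·22 = 484 ≡ 1, so λ ≡ 12.
  x = λ² - 17 - 16 = 144 - 33 ≡ 19; y = λ·(17 - 19) - 7 ≡ 15. → (19, 15)
8P: (19, 15) + (16, 18). λ = (18 - 15)/(16 - 19) ≡ 3/20 mod 23. 20⁻¹ ≡ 15 (mod 23) since 20·15 = 300 ≡ 1, so λ ≡ 22.
  x = λ² - 19 - 16 = 484 - 35 ≡ 12; y = λ·(19 - 12) - 15 ≡ 1. → (12, 1)
9P: (12, 1) + (16, 18). λ = (18 - 1)/(16 - 12) ≡ 17/4 mod 23. 4⁻¹ ≡ 6 (mod 23), so λ ≡ 10.
  x = λ² - 12 - 16 = 100 - 28 ≡ 3; y = λ·(12 - 3) - 1 ≡ 20. → (3, 20)
10P: (3, 20) + (16, 18). λ = (18 - 20)/(16 - 3) ≡ 21/13 mod 23. 13⁻¹ ≡ 16 (mod 23), so λ ≡ 14.
  x = λ² - 3 - 16 = 196 - 19 ≡ 16; y = λ·(3 - 16) - 20 ≡ 5. → (16, 5)
11P: (16, 5) + (16, 18): same x and y₁ ≡ -y₂, so the sum is O.
11P = O, so the order is 11.

11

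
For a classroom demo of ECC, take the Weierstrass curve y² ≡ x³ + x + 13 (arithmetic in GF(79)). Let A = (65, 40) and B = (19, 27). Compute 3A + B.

First 3A:
Repeated addition: build up to 3A.
2A: tangent at (65, 40): λ = (3·65² + 1)/(2·40) ≡ 36/1. 1⁻¹ ≡ 1 (mod 79), so λ ≡ 36·1 ≡ 36.
  x = λ² - 65 - 65 = 1296 - 130 ≡ 60; y = λ·(65 - 60) - 40 ≡ 61. → (60, 61)
3A: (60, 61) + (65, 40). λ = (40 - 61)/(65 - 60) ≡ 58/5 mod 79. 5⁻¹ ≡ 16 (mod 79), so λ ≡ 59.
  x = λ² - 60 - 65 = 3481 - 125 ≡ 38; y = λ·(60 - 38) - 61 ≡ 52. → (38, 52)
3A = (38, 52).
Finally 3A + B:
(38, 52) + (19, 27). λ = (27 - 52)/(19 - 38) ≡ 54/60 mod 79. 60⁻¹ ≡ 54 (mod 79), so λ ≡ 72.
  x = λ² - 38 - 19 = 5184 - 57 ≡ 71; y = λ·(38 - 71) - 52 ≡ 21. → (71, 21)

(71, 21)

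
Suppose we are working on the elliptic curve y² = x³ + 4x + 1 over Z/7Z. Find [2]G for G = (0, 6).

tangent at (0, 6): λ = (3·0² + 4)/(2·6) ≡ 4/5. 5⁻¹ ≡ 3 (mod 7), so λ ≡ 4·3 ≡ 5.
  x = λ² - 0 - 0 = 25 - 0 ≡ 4; y = λ·(0 - 4) - 6 ≡ 2. → (4, 2)

(4, 2)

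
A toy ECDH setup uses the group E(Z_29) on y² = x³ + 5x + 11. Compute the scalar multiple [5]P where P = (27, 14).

(11, 18)

Repeated addition: build up to 5P.
2P: tangent at (27, 14): λ = (3·27² + 5)/(2·14) ≡ 17/28. 28⁻¹ ≡ 28 (mod 29), so λ ≡ 17·28 ≡ 12.
  x = λ² - 27 - 27 = 144 - 54 ≡ 3; y = λ·(27 - 3) - 14 ≡ 13. → (3, 13)
3P: (3, 13) + (27, 14). λ = (14 - 13)/(27 - 3) ≡ 1/24 mod 29. 24⁻¹ ≡ 23 (mod 29), so λ ≡ 23.
  x = λ² - 3 - 27 = 529 - 30 ≡ 6; y = λ·(3 - 6) - 13 ≡ 5. → (6, 5)
4P: (6, 5) + (27, 14). λ = (14 - 5)/(27 - 6) ≡ 9/21 mod 29. 21⁻¹ ≡ 18 (mod 29), so λ ≡ 17.
  x = λ² - 6 - 27 = 289 - 33 ≡ 24; y = λ·(6 - 24) - 5 ≡ 8. → (24, 8)
5P: (24, 8) + (27, 14). λ = (14 - 8)/(27 - 24) ≡ 6/3 mod 29. 3⁻¹ ≡ 10 (mod 29) since 3·10 = 30 ≡ 1, so λ ≡ 2.
  x = λ² - 24 - 27 = 4 - 51 ≡ 11; y = λ·(24 - 11) - 8 ≡ 18. → (11, 18)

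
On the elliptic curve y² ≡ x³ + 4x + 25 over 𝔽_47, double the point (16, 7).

(18, 17)

tangent at (16, 7): λ = (3·16² + 4)/(2·7) ≡ 20/14. 14⁻¹ ≡ 37 (mod 47), so λ ≡ 20·37 ≡ 35.
  x = λ² - 16 - 16 = 1225 - 32 ≡ 18; y = λ·(16 - 18) - 7 ≡ 17. → (18, 17)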